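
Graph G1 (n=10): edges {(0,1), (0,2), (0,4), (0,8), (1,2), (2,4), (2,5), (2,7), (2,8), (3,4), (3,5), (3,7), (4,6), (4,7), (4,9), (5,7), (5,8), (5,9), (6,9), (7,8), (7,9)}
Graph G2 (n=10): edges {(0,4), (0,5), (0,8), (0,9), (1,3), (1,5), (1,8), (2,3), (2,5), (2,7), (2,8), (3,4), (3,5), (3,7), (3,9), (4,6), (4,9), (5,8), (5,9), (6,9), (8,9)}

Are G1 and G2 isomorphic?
Yes, isomorphic

The graphs are isomorphic.
One valid mapping φ: V(G1) → V(G2): 0→4, 1→6, 2→9, 3→1, 4→3, 5→8, 6→7, 7→5, 8→0, 9→2

Verify φ preserves adjacency — for each edge of G1, its image is an edge of G2:
  (0,1) → (φ(0),φ(1)) = (4,6) ∈ E(G2) ✓
  (0,2) → (φ(0),φ(2)) = (4,9) ∈ E(G2) ✓
  (0,4) → (φ(0),φ(4)) = (3,4) ∈ E(G2) ✓
  (0,8) → (φ(0),φ(8)) = (0,4) ∈ E(G2) ✓
  (1,2) → (φ(1),φ(2)) = (6,9) ∈ E(G2) ✓
  (2,4) → (φ(2),φ(4)) = (3,9) ∈ E(G2) ✓
  (2,5) → (φ(2),φ(5)) = (8,9) ∈ E(G2) ✓
  (2,7) → (φ(2),φ(7)) = (5,9) ∈ E(G2) ✓
  (2,8) → (φ(2),φ(8)) = (0,9) ∈ E(G2) ✓
  (3,4) → (φ(3),φ(4)) = (1,3) ∈ E(G2) ✓
  (3,5) → (φ(3),φ(5)) = (1,8) ∈ E(G2) ✓
  (3,7) → (φ(3),φ(7)) = (1,5) ∈ E(G2) ✓
  (4,6) → (φ(4),φ(6)) = (3,7) ∈ E(G2) ✓
  (4,7) → (φ(4),φ(7)) = (3,5) ∈ E(G2) ✓
  (4,9) → (φ(4),φ(9)) = (2,3) ∈ E(G2) ✓
  (5,7) → (φ(5),φ(7)) = (5,8) ∈ E(G2) ✓
  (5,8) → (φ(5),φ(8)) = (0,8) ∈ E(G2) ✓
  (5,9) → (φ(5),φ(9)) = (2,8) ∈ E(G2) ✓
  (6,9) → (φ(6),φ(9)) = (2,7) ∈ E(G2) ✓
  (7,8) → (φ(7),φ(8)) = (0,5) ∈ E(G2) ✓
  (7,9) → (φ(7),φ(9)) = (2,5) ∈ E(G2) ✓
All 21 edges of G1 map to edges of G2, and |E(G1)| = |E(G2)| = 21, so φ is a bijection on edges as well as vertices. Hence G1 ≅ G2.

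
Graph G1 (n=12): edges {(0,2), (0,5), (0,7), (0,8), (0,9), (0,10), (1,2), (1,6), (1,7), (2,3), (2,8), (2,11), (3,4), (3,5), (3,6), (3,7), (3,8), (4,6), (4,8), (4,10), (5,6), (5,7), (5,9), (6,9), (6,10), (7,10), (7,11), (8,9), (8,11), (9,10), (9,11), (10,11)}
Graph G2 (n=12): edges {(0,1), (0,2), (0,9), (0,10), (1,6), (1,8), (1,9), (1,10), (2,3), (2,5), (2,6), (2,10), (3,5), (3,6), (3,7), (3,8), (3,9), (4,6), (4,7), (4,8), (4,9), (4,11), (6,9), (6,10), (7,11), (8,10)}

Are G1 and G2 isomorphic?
No, not isomorphic

The graphs are NOT isomorphic.

Counting triangles (3-cliques): G1 has 18, G2 has 12.
Triangle count is an isomorphism invariant, so differing triangle counts rule out isomorphism.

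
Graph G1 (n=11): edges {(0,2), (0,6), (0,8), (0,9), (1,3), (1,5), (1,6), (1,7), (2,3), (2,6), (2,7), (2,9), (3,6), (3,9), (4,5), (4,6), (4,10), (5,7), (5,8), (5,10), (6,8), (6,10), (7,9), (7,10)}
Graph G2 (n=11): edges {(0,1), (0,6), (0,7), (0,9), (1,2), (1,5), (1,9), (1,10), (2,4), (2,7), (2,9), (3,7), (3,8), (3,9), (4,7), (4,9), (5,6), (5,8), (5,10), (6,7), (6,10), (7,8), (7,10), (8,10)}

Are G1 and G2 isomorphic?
Yes, isomorphic

The graphs are isomorphic.
One valid mapping φ: V(G1) → V(G2): 0→8, 1→0, 2→10, 3→6, 4→4, 5→9, 6→7, 7→1, 8→3, 9→5, 10→2

Verify φ preserves adjacency — for each edge of G1, its image is an edge of G2:
  (0,2) → (φ(0),φ(2)) = (8,10) ∈ E(G2) ✓
  (0,6) → (φ(0),φ(6)) = (7,8) ∈ E(G2) ✓
  (0,8) → (φ(0),φ(8)) = (3,8) ∈ E(G2) ✓
  (0,9) → (φ(0),φ(9)) = (5,8) ∈ E(G2) ✓
  (1,3) → (φ(1),φ(3)) = (0,6) ∈ E(G2) ✓
  (1,5) → (φ(1),φ(5)) = (0,9) ∈ E(G2) ✓
  (1,6) → (φ(1),φ(6)) = (0,7) ∈ E(G2) ✓
  (1,7) → (φ(1),φ(7)) = (0,1) ∈ E(G2) ✓
  (2,3) → (φ(2),φ(3)) = (6,10) ∈ E(G2) ✓
  (2,6) → (φ(2),φ(6)) = (7,10) ∈ E(G2) ✓
  (2,7) → (φ(2),φ(7)) = (1,10) ∈ E(G2) ✓
  (2,9) → (φ(2),φ(9)) = (5,10) ∈ E(G2) ✓
  (3,6) → (φ(3),φ(6)) = (6,7) ∈ E(G2) ✓
  (3,9) → (φ(3),φ(9)) = (5,6) ∈ E(G2) ✓
  (4,5) → (φ(4),φ(5)) = (4,9) ∈ E(G2) ✓
  (4,6) → (φ(4),φ(6)) = (4,7) ∈ E(G2) ✓
  (4,10) → (φ(4),φ(10)) = (2,4) ∈ E(G2) ✓
  (5,7) → (φ(5),φ(7)) = (1,9) ∈ E(G2) ✓
  (5,8) → (φ(5),φ(8)) = (3,9) ∈ E(G2) ✓
  (5,10) → (φ(5),φ(10)) = (2,9) ∈ E(G2) ✓
  (6,8) → (φ(6),φ(8)) = (3,7) ∈ E(G2) ✓
  (6,10) → (φ(6),φ(10)) = (2,7) ∈ E(G2) ✓
  (7,9) → (φ(7),φ(9)) = (1,5) ∈ E(G2) ✓
  (7,10) → (φ(7),φ(10)) = (1,2) ∈ E(G2) ✓
All 24 edges of G1 map to edges of G2, and |E(G1)| = |E(G2)| = 24, so φ is a bijection on edges as well as vertices. Hence G1 ≅ G2.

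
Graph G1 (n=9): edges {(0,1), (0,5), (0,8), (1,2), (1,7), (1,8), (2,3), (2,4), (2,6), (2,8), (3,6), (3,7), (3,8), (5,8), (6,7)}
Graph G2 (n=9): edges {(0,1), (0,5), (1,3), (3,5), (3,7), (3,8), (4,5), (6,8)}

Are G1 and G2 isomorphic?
No, not isomorphic

The graphs are NOT isomorphic.

Connected components of G1: 1 component(s) with vertex sets [[0, 1, 2, 3, 4, 5, 6, 7, 8]], sizes [9].
Connected components of G2: 2 component(s) with vertex sets [[2], [0, 1, 3, 4, 5, 6, 7, 8]], sizes [1, 8].
The number of connected components (and the multiset of component sizes) is an isomorphism invariant — an isomorphism maps each component of G1 bijectively onto a component of G2. Since G1 has 1 component(s) and G2 has 2, they cannot be isomorphic.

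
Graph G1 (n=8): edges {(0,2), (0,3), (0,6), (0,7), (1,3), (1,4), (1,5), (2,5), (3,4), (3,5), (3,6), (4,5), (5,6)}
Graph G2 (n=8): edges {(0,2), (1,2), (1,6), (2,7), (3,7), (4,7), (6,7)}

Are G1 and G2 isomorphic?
No, not isomorphic

The graphs are NOT isomorphic.

Counting triangles (3-cliques): G1 has 6, G2 has 0.
Triangle count is an isomorphism invariant, so differing triangle counts rule out isomorphism.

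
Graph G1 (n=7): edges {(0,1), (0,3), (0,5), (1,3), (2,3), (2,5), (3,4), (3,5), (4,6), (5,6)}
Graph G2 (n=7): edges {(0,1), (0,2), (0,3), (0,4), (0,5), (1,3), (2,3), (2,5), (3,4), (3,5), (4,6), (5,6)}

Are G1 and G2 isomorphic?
No, not isomorphic

The graphs are NOT isomorphic.

Counting edges: G1 has 10 edge(s); G2 has 12 edge(s).
Edge count is an isomorphism invariant (a bijection on vertices induces a bijection on edges), so differing edge counts rule out isomorphism.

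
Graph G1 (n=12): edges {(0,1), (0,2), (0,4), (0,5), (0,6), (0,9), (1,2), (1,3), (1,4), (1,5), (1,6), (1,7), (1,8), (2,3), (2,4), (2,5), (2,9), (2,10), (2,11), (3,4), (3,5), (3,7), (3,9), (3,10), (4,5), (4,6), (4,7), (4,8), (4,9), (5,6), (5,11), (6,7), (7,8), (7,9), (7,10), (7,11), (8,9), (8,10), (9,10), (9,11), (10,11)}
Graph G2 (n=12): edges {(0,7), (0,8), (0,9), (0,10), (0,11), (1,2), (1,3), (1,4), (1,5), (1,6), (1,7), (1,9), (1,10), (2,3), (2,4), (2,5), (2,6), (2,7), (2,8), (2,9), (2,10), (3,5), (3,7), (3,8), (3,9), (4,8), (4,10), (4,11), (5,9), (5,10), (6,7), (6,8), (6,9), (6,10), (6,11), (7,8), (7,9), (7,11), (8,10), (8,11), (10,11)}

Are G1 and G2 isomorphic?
Yes, isomorphic

The graphs are isomorphic.
One valid mapping φ: V(G1) → V(G2): 0→3, 1→1, 2→7, 3→6, 4→2, 5→9, 6→5, 7→10, 8→4, 9→8, 10→11, 11→0

Verify φ preserves adjacency — for each edge of G1, its image is an edge of G2:
  (0,1) → (φ(0),φ(1)) = (1,3) ∈ E(G2) ✓
  (0,2) → (φ(0),φ(2)) = (3,7) ∈ E(G2) ✓
  (0,4) → (φ(0),φ(4)) = (2,3) ∈ E(G2) ✓
  (0,5) → (φ(0),φ(5)) = (3,9) ∈ E(G2) ✓
  (0,6) → (φ(0),φ(6)) = (3,5) ∈ E(G2) ✓
  (0,9) → (φ(0),φ(9)) = (3,8) ∈ E(G2) ✓
  (1,2) → (φ(1),φ(2)) = (1,7) ∈ E(G2) ✓
  (1,3) → (φ(1),φ(3)) = (1,6) ∈ E(G2) ✓
  (1,4) → (φ(1),φ(4)) = (1,2) ∈ E(G2) ✓
  (1,5) → (φ(1),φ(5)) = (1,9) ∈ E(G2) ✓
  (1,6) → (φ(1),φ(6)) = (1,5) ∈ E(G2) ✓
  (1,7) → (φ(1),φ(7)) = (1,10) ∈ E(G2) ✓
  (1,8) → (φ(1),φ(8)) = (1,4) ∈ E(G2) ✓
  (2,3) → (φ(2),φ(3)) = (6,7) ∈ E(G2) ✓
  (2,4) → (φ(2),φ(4)) = (2,7) ∈ E(G2) ✓
  (2,5) → (φ(2),φ(5)) = (7,9) ∈ E(G2) ✓
  (2,9) → (φ(2),φ(9)) = (7,8) ∈ E(G2) ✓
  (2,10) → (φ(2),φ(10)) = (7,11) ∈ E(G2) ✓
  (2,11) → (φ(2),φ(11)) = (0,7) ∈ E(G2) ✓
  (3,4) → (φ(3),φ(4)) = (2,6) ∈ E(G2) ✓
  (3,5) → (φ(3),φ(5)) = (6,9) ∈ E(G2) ✓
  (3,7) → (φ(3),φ(7)) = (6,10) ∈ E(G2) ✓
  (3,9) → (φ(3),φ(9)) = (6,8) ∈ E(G2) ✓
  (3,10) → (φ(3),φ(10)) = (6,11) ∈ E(G2) ✓
  (4,5) → (φ(4),φ(5)) = (2,9) ∈ E(G2) ✓
  (4,6) → (φ(4),φ(6)) = (2,5) ∈ E(G2) ✓
  (4,7) → (φ(4),φ(7)) = (2,10) ∈ E(G2) ✓
  (4,8) → (φ(4),φ(8)) = (2,4) ∈ E(G2) ✓
  (4,9) → (φ(4),φ(9)) = (2,8) ∈ E(G2) ✓
  (5,6) → (φ(5),φ(6)) = (5,9) ∈ E(G2) ✓
  (5,11) → (φ(5),φ(11)) = (0,9) ∈ E(G2) ✓
  (6,7) → (φ(6),φ(7)) = (5,10) ∈ E(G2) ✓
  (7,8) → (φ(7),φ(8)) = (4,10) ∈ E(G2) ✓
  (7,9) → (φ(7),φ(9)) = (8,10) ∈ E(G2) ✓
  (7,10) → (φ(7),φ(10)) = (10,11) ∈ E(G2) ✓
  (7,11) → (φ(7),φ(11)) = (0,10) ∈ E(G2) ✓
  (8,9) → (φ(8),φ(9)) = (4,8) ∈ E(G2) ✓
  (8,10) → (φ(8),φ(10)) = (4,11) ∈ E(G2) ✓
  (9,10) → (φ(9),φ(10)) = (8,11) ∈ E(G2) ✓
  (9,11) → (φ(9),φ(11)) = (0,8) ∈ E(G2) ✓
  (10,11) → (φ(10),φ(11)) = (0,11) ∈ E(G2) ✓
All 41 edges of G1 map to edges of G2, and |E(G1)| = |E(G2)| = 41, so φ is a bijection on edges as well as vertices. Hence G1 ≅ G2.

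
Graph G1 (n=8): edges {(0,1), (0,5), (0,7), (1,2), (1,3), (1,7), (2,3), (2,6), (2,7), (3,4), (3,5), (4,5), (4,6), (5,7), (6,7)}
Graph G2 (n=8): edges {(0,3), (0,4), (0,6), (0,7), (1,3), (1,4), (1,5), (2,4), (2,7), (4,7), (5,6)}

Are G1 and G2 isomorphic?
No, not isomorphic

The graphs are NOT isomorphic.

Degrees in G1: deg(0)=3, deg(1)=4, deg(2)=4, deg(3)=4, deg(4)=3, deg(5)=4, deg(6)=3, deg(7)=5.
Sorted degree sequence of G1: [5, 4, 4, 4, 4, 3, 3, 3].
Degrees in G2: deg(0)=4, deg(1)=3, deg(2)=2, deg(3)=2, deg(4)=4, deg(5)=2, deg(6)=2, deg(7)=3.
Sorted degree sequence of G2: [4, 4, 3, 3, 2, 2, 2, 2].
The (sorted) degree sequence is an isomorphism invariant, so since G1 and G2 have different degree sequences they cannot be isomorphic.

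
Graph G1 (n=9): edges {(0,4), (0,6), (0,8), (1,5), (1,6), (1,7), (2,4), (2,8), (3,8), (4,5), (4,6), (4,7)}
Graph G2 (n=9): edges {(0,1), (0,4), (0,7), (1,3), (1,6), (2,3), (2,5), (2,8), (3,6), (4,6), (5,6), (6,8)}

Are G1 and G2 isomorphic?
Yes, isomorphic

The graphs are isomorphic.
One valid mapping φ: V(G1) → V(G2): 0→1, 1→2, 2→4, 3→7, 4→6, 5→8, 6→3, 7→5, 8→0

Verify φ preserves adjacency — for each edge of G1, its image is an edge of G2:
  (0,4) → (φ(0),φ(4)) = (1,6) ∈ E(G2) ✓
  (0,6) → (φ(0),φ(6)) = (1,3) ∈ E(G2) ✓
  (0,8) → (φ(0),φ(8)) = (0,1) ∈ E(G2) ✓
  (1,5) → (φ(1),φ(5)) = (2,8) ∈ E(G2) ✓
  (1,6) → (φ(1),φ(6)) = (2,3) ∈ E(G2) ✓
  (1,7) → (φ(1),φ(7)) = (2,5) ∈ E(G2) ✓
  (2,4) → (φ(2),φ(4)) = (4,6) ∈ E(G2) ✓
  (2,8) → (φ(2),φ(8)) = (0,4) ∈ E(G2) ✓
  (3,8) → (φ(3),φ(8)) = (0,7) ∈ E(G2) ✓
  (4,5) → (φ(4),φ(5)) = (6,8) ∈ E(G2) ✓
  (4,6) → (φ(4),φ(6)) = (3,6) ∈ E(G2) ✓
  (4,7) → (φ(4),φ(7)) = (5,6) ∈ E(G2) ✓
All 12 edges of G1 map to edges of G2, and |E(G1)| = |E(G2)| = 12, so φ is a bijection on edges as well as vertices. Hence G1 ≅ G2.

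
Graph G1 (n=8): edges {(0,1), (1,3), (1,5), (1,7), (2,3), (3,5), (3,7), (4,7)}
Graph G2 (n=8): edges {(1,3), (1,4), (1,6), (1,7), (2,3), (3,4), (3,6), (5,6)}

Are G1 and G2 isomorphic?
Yes, isomorphic

The graphs are isomorphic.
One valid mapping φ: V(G1) → V(G2): 0→2, 1→3, 2→7, 3→1, 4→5, 5→4, 6→0, 7→6

Verify φ preserves adjacency — for each edge of G1, its image is an edge of G2:
  (0,1) → (φ(0),φ(1)) = (2,3) ∈ E(G2) ✓
  (1,3) → (φ(1),φ(3)) = (1,3) ∈ E(G2) ✓
  (1,5) → (φ(1),φ(5)) = (3,4) ∈ E(G2) ✓
  (1,7) → (φ(1),φ(7)) = (3,6) ∈ E(G2) ✓
  (2,3) → (φ(2),φ(3)) = (1,7) ∈ E(G2) ✓
  (3,5) → (φ(3),φ(5)) = (1,4) ∈ E(G2) ✓
  (3,7) → (φ(3),φ(7)) = (1,6) ∈ E(G2) ✓
  (4,7) → (φ(4),φ(7)) = (5,6) ∈ E(G2) ✓
All 8 edges of G1 map to edges of G2, and |E(G1)| = |E(G2)| = 8, so φ is a bijection on edges as well as vertices. Hence G1 ≅ G2.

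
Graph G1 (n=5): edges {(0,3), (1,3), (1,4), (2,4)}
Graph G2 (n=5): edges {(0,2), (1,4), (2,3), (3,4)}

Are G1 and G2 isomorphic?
Yes, isomorphic

The graphs are isomorphic.
One valid mapping φ: V(G1) → V(G2): 0→1, 1→3, 2→0, 3→4, 4→2

Verify φ preserves adjacency — for each edge of G1, its image is an edge of G2:
  (0,3) → (φ(0),φ(3)) = (1,4) ∈ E(G2) ✓
  (1,3) → (φ(1),φ(3)) = (3,4) ∈ E(G2) ✓
  (1,4) → (φ(1),φ(4)) = (2,3) ∈ E(G2) ✓
  (2,4) → (φ(2),φ(4)) = (0,2) ∈ E(G2) ✓
All 4 edges of G1 map to edges of G2, and |E(G1)| = |E(G2)| = 4, so φ is a bijection on edges as well as vertices. Hence G1 ≅ G2.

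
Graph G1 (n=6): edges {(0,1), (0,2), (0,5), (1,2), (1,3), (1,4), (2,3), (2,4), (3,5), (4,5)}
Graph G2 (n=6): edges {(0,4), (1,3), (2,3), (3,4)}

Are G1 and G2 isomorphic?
No, not isomorphic

The graphs are NOT isomorphic.

Connected components of G1: 1 component(s) with vertex sets [[0, 1, 2, 3, 4, 5]], sizes [6].
Connected components of G2: 2 component(s) with vertex sets [[5], [0, 1, 2, 3, 4]], sizes [1, 5].
The number of connected components (and the multiset of component sizes) is an isomorphism invariant — an isomorphism maps each component of G1 bijectively onto a component of G2. Since G1 has 1 component(s) and G2 has 2, they cannot be isomorphic.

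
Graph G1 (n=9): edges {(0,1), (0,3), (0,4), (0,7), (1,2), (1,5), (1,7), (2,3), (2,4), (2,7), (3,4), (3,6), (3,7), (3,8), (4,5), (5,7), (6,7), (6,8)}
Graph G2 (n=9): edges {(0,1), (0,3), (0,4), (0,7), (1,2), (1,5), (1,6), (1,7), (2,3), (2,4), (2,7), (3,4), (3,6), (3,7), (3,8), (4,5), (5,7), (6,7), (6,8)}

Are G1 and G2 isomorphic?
No, not isomorphic

The graphs are NOT isomorphic.

Counting edges: G1 has 18 edge(s); G2 has 19 edge(s).
Edge count is an isomorphism invariant (a bijection on vertices induces a bijection on edges), so differing edge counts rule out isomorphism.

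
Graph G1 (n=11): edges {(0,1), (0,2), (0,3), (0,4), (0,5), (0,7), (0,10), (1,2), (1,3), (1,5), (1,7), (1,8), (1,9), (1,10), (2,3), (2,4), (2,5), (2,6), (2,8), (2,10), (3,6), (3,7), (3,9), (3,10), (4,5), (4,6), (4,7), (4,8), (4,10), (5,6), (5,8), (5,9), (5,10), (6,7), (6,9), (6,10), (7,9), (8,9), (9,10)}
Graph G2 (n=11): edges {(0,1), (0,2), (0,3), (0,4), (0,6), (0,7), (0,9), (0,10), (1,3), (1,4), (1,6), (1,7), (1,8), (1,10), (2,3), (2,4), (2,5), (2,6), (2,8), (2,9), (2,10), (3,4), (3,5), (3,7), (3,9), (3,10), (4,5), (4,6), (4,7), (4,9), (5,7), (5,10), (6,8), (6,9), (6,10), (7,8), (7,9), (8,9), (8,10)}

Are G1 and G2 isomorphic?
Yes, isomorphic

The graphs are isomorphic.
One valid mapping φ: V(G1) → V(G2): 0→9, 1→2, 2→4, 3→6, 4→7, 5→3, 6→1, 7→8, 8→5, 9→10, 10→0

Verify φ preserves adjacency — for each edge of G1, its image is an edge of G2:
  (0,1) → (φ(0),φ(1)) = (2,9) ∈ E(G2) ✓
  (0,2) → (φ(0),φ(2)) = (4,9) ∈ E(G2) ✓
  (0,3) → (φ(0),φ(3)) = (6,9) ∈ E(G2) ✓
  (0,4) → (φ(0),φ(4)) = (7,9) ∈ E(G2) ✓
  (0,5) → (φ(0),φ(5)) = (3,9) ∈ E(G2) ✓
  (0,7) → (φ(0),φ(7)) = (8,9) ∈ E(G2) ✓
  (0,10) → (φ(0),φ(10)) = (0,9) ∈ E(G2) ✓
  (1,2) → (φ(1),φ(2)) = (2,4) ∈ E(G2) ✓
  (1,3) → (φ(1),φ(3)) = (2,6) ∈ E(G2) ✓
  (1,5) → (φ(1),φ(5)) = (2,3) ∈ E(G2) ✓
  (1,7) → (φ(1),φ(7)) = (2,8) ∈ E(G2) ✓
  (1,8) → (φ(1),φ(8)) = (2,5) ∈ E(G2) ✓
  (1,9) → (φ(1),φ(9)) = (2,10) ∈ E(G2) ✓
  (1,10) → (φ(1),φ(10)) = (0,2) ∈ E(G2) ✓
  (2,3) → (φ(2),φ(3)) = (4,6) ∈ E(G2) ✓
  (2,4) → (φ(2),φ(4)) = (4,7) ∈ E(G2) ✓
  (2,5) → (φ(2),φ(5)) = (3,4) ∈ E(G2) ✓
  (2,6) → (φ(2),φ(6)) = (1,4) ∈ E(G2) ✓
  (2,8) → (φ(2),φ(8)) = (4,5) ∈ E(G2) ✓
  (2,10) → (φ(2),φ(10)) = (0,4) ∈ E(G2) ✓
  (3,6) → (φ(3),φ(6)) = (1,6) ∈ E(G2) ✓
  (3,7) → (φ(3),φ(7)) = (6,8) ∈ E(G2) ✓
  (3,9) → (φ(3),φ(9)) = (6,10) ∈ E(G2) ✓
  (3,10) → (φ(3),φ(10)) = (0,6) ∈ E(G2) ✓
  (4,5) → (φ(4),φ(5)) = (3,7) ∈ E(G2) ✓
  (4,6) → (φ(4),φ(6)) = (1,7) ∈ E(G2) ✓
  (4,7) → (φ(4),φ(7)) = (7,8) ∈ E(G2) ✓
  (4,8) → (φ(4),φ(8)) = (5,7) ∈ E(G2) ✓
  (4,10) → (φ(4),φ(10)) = (0,7) ∈ E(G2) ✓
  (5,6) → (φ(5),φ(6)) = (1,3) ∈ E(G2) ✓
  (5,8) → (φ(5),φ(8)) = (3,5) ∈ E(G2) ✓
  (5,9) → (φ(5),φ(9)) = (3,10) ∈ E(G2) ✓
  (5,10) → (φ(5),φ(10)) = (0,3) ∈ E(G2) ✓
  (6,7) → (φ(6),φ(7)) = (1,8) ∈ E(G2) ✓
  (6,9) → (φ(6),φ(9)) = (1,10) ∈ E(G2) ✓
  (6,10) → (φ(6),φ(10)) = (0,1) ∈ E(G2) ✓
  (7,9) → (φ(7),φ(9)) = (8,10) ∈ E(G2) ✓
  (8,9) → (φ(8),φ(9)) = (5,10) ∈ E(G2) ✓
  (9,10) → (φ(9),φ(10)) = (0,10) ∈ E(G2) ✓
All 39 edges of G1 map to edges of G2, and |E(G1)| = |E(G2)| = 39, so φ is a bijection on edges as well as vertices. Hence G1 ≅ G2.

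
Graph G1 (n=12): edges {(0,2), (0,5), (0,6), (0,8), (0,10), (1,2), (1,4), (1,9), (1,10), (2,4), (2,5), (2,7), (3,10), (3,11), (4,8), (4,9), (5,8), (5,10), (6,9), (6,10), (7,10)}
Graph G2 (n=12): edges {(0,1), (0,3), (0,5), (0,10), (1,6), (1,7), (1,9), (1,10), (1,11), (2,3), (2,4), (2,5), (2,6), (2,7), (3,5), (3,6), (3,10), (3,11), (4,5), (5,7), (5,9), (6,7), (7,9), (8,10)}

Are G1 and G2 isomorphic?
No, not isomorphic

The graphs are NOT isomorphic.

Counting triangles (3-cliques): G1 has 6, G2 has 11.
Triangle count is an isomorphism invariant, so differing triangle counts rule out isomorphism.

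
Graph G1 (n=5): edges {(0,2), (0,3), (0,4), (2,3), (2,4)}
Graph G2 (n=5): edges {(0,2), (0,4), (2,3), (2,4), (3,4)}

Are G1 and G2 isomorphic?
Yes, isomorphic

The graphs are isomorphic.
One valid mapping φ: V(G1) → V(G2): 0→4, 1→1, 2→2, 3→0, 4→3

Verify φ preserves adjacency — for each edge of G1, its image is an edge of G2:
  (0,2) → (φ(0),φ(2)) = (2,4) ∈ E(G2) ✓
  (0,3) → (φ(0),φ(3)) = (0,4) ∈ E(G2) ✓
  (0,4) → (φ(0),φ(4)) = (3,4) ∈ E(G2) ✓
  (2,3) → (φ(2),φ(3)) = (0,2) ∈ E(G2) ✓
  (2,4) → (φ(2),φ(4)) = (2,3) ∈ E(G2) ✓
All 5 edges of G1 map to edges of G2, and |E(G1)| = |E(G2)| = 5, so φ is a bijection on edges as well as vertices. Hence G1 ≅ G2.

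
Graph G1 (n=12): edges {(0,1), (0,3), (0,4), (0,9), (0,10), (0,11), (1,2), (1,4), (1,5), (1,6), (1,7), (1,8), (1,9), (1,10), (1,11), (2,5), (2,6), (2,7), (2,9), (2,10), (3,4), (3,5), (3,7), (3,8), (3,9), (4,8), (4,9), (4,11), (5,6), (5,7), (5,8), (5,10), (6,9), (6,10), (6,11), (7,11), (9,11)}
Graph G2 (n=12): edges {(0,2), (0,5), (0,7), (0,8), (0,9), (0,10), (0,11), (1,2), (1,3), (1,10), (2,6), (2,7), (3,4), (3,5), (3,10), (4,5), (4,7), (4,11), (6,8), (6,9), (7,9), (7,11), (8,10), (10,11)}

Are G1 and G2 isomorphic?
No, not isomorphic

The graphs are NOT isomorphic.

Degrees in G1: deg(0)=6, deg(1)=10, deg(2)=6, deg(3)=6, deg(4)=6, deg(5)=7, deg(6)=6, deg(7)=5, deg(8)=4, deg(9)=7, deg(10)=5, deg(11)=6.
Sorted degree sequence of G1: [10, 7, 7, 6, 6, 6, 6, 6, 6, 5, 5, 4].
Degrees in G2: deg(0)=7, deg(1)=3, deg(2)=4, deg(3)=4, deg(4)=4, deg(5)=3, deg(6)=3, deg(7)=5, deg(8)=3, deg(9)=3, deg(10)=5, deg(11)=4.
Sorted degree sequence of G2: [7, 5, 5, 4, 4, 4, 4, 3, 3, 3, 3, 3].
The (sorted) degree sequence is an isomorphism invariant, so since G1 and G2 have different degree sequences they cannot be isomorphic.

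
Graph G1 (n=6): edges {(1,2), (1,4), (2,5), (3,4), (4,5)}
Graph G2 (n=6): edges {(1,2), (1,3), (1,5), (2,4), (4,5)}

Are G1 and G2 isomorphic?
Yes, isomorphic

The graphs are isomorphic.
One valid mapping φ: V(G1) → V(G2): 0→0, 1→2, 2→4, 3→3, 4→1, 5→5

Verify φ preserves adjacency — for each edge of G1, its image is an edge of G2:
  (1,2) → (φ(1),φ(2)) = (2,4) ∈ E(G2) ✓
  (1,4) → (φ(1),φ(4)) = (1,2) ∈ E(G2) ✓
  (2,5) → (φ(2),φ(5)) = (4,5) ∈ E(G2) ✓
  (3,4) → (φ(3),φ(4)) = (1,3) ∈ E(G2) ✓
  (4,5) → (φ(4),φ(5)) = (1,5) ∈ E(G2) ✓
All 5 edges of G1 map to edges of G2, and |E(G1)| = |E(G2)| = 5, so φ is a bijection on edges as well as vertices. Hence G1 ≅ G2.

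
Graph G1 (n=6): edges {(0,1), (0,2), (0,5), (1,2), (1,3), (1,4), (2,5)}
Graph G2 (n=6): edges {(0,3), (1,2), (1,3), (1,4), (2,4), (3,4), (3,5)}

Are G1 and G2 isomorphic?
Yes, isomorphic

The graphs are isomorphic.
One valid mapping φ: V(G1) → V(G2): 0→1, 1→3, 2→4, 3→5, 4→0, 5→2

Verify φ preserves adjacency — for each edge of G1, its image is an edge of G2:
  (0,1) → (φ(0),φ(1)) = (1,3) ∈ E(G2) ✓
  (0,2) → (φ(0),φ(2)) = (1,4) ∈ E(G2) ✓
  (0,5) → (φ(0),φ(5)) = (1,2) ∈ E(G2) ✓
  (1,2) → (φ(1),φ(2)) = (3,4) ∈ E(G2) ✓
  (1,3) → (φ(1),φ(3)) = (3,5) ∈ E(G2) ✓
  (1,4) → (φ(1),φ(4)) = (0,3) ∈ E(G2) ✓
  (2,5) → (φ(2),φ(5)) = (2,4) ∈ E(G2) ✓
All 7 edges of G1 map to edges of G2, and |E(G1)| = |E(G2)| = 7, so φ is a bijection on edges as well as vertices. Hence G1 ≅ G2.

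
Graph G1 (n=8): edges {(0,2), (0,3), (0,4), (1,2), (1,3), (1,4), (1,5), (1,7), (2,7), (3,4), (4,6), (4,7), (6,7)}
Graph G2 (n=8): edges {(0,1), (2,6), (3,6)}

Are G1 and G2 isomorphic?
No, not isomorphic

The graphs are NOT isomorphic.

Connected components of G1: 1 component(s) with vertex sets [[0, 1, 2, 3, 4, 5, 6, 7]], sizes [8].
Connected components of G2: 5 component(s) with vertex sets [[4], [5], [7], [0, 1], [2, 3, 6]], sizes [1, 1, 1, 2, 3].
The number of connected components (and the multiset of component sizes) is an isomorphism invariant — an isomorphism maps each component of G1 bijectively onto a component of G2. Since G1 has 1 component(s) and G2 has 5, they cannot be isomorphic.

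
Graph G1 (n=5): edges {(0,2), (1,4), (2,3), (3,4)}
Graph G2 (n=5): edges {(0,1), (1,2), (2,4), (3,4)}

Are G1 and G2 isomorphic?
Yes, isomorphic

The graphs are isomorphic.
One valid mapping φ: V(G1) → V(G2): 0→0, 1→3, 2→1, 3→2, 4→4

Verify φ preserves adjacency — for each edge of G1, its image is an edge of G2:
  (0,2) → (φ(0),φ(2)) = (0,1) ∈ E(G2) ✓
  (1,4) → (φ(1),φ(4)) = (3,4) ∈ E(G2) ✓
  (2,3) → (φ(2),φ(3)) = (1,2) ∈ E(G2) ✓
  (3,4) → (φ(3),φ(4)) = (2,4) ∈ E(G2) ✓
All 4 edges of G1 map to edges of G2, and |E(G1)| = |E(G2)| = 4, so φ is a bijection on edges as well as vertices. Hence G1 ≅ G2.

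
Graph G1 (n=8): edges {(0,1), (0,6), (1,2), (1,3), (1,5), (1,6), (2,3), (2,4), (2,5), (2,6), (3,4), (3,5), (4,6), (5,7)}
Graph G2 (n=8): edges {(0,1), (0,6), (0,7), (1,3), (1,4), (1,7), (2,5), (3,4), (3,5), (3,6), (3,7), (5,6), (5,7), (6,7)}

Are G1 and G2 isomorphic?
Yes, isomorphic

The graphs are isomorphic.
One valid mapping φ: V(G1) → V(G2): 0→4, 1→3, 2→7, 3→6, 4→0, 5→5, 6→1, 7→2

Verify φ preserves adjacency — for each edge of G1, its image is an edge of G2:
  (0,1) → (φ(0),φ(1)) = (3,4) ∈ E(G2) ✓
  (0,6) → (φ(0),φ(6)) = (1,4) ∈ E(G2) ✓
  (1,2) → (φ(1),φ(2)) = (3,7) ∈ E(G2) ✓
  (1,3) → (φ(1),φ(3)) = (3,6) ∈ E(G2) ✓
  (1,5) → (φ(1),φ(5)) = (3,5) ∈ E(G2) ✓
  (1,6) → (φ(1),φ(6)) = (1,3) ∈ E(G2) ✓
  (2,3) → (φ(2),φ(3)) = (6,7) ∈ E(G2) ✓
  (2,4) → (φ(2),φ(4)) = (0,7) ∈ E(G2) ✓
  (2,5) → (φ(2),φ(5)) = (5,7) ∈ E(G2) ✓
  (2,6) → (φ(2),φ(6)) = (1,7) ∈ E(G2) ✓
  (3,4) → (φ(3),φ(4)) = (0,6) ∈ E(G2) ✓
  (3,5) → (φ(3),φ(5)) = (5,6) ∈ E(G2) ✓
  (4,6) → (φ(4),φ(6)) = (0,1) ∈ E(G2) ✓
  (5,7) → (φ(5),φ(7)) = (2,5) ∈ E(G2) ✓
All 14 edges of G1 map to edges of G2, and |E(G1)| = |E(G2)| = 14, so φ is a bijection on edges as well as vertices. Hence G1 ≅ G2.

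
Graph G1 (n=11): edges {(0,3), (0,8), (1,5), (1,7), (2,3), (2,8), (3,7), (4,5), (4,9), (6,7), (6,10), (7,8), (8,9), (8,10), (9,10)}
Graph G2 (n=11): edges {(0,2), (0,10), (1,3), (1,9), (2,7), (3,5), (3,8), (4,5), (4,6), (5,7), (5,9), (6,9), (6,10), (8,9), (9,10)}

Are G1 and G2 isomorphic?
Yes, isomorphic

The graphs are isomorphic.
One valid mapping φ: V(G1) → V(G2): 0→8, 1→7, 2→1, 3→3, 4→0, 5→2, 6→4, 7→5, 8→9, 9→10, 10→6

Verify φ preserves adjacency — for each edge of G1, its image is an edge of G2:
  (0,3) → (φ(0),φ(3)) = (3,8) ∈ E(G2) ✓
  (0,8) → (φ(0),φ(8)) = (8,9) ∈ E(G2) ✓
  (1,5) → (φ(1),φ(5)) = (2,7) ∈ E(G2) ✓
  (1,7) → (φ(1),φ(7)) = (5,7) ∈ E(G2) ✓
  (2,3) → (φ(2),φ(3)) = (1,3) ∈ E(G2) ✓
  (2,8) → (φ(2),φ(8)) = (1,9) ∈ E(G2) ✓
  (3,7) → (φ(3),φ(7)) = (3,5) ∈ E(G2) ✓
  (4,5) → (φ(4),φ(5)) = (0,2) ∈ E(G2) ✓
  (4,9) → (φ(4),φ(9)) = (0,10) ∈ E(G2) ✓
  (6,7) → (φ(6),φ(7)) = (4,5) ∈ E(G2) ✓
  (6,10) → (φ(6),φ(10)) = (4,6) ∈ E(G2) ✓
  (7,8) → (φ(7),φ(8)) = (5,9) ∈ E(G2) ✓
  (8,9) → (φ(8),φ(9)) = (9,10) ∈ E(G2) ✓
  (8,10) → (φ(8),φ(10)) = (6,9) ∈ E(G2) ✓
  (9,10) → (φ(9),φ(10)) = (6,10) ∈ E(G2) ✓
All 15 edges of G1 map to edges of G2, and |E(G1)| = |E(G2)| = 15, so φ is a bijection on edges as well as vertices. Hence G1 ≅ G2.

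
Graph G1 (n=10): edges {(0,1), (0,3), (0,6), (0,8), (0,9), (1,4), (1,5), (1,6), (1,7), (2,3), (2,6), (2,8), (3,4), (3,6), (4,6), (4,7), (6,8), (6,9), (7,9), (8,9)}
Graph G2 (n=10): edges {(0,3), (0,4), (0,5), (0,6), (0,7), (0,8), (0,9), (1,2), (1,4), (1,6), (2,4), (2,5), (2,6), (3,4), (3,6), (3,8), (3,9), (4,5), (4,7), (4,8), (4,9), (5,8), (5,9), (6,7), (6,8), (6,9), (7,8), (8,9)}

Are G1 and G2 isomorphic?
No, not isomorphic

The graphs are NOT isomorphic.

Degrees in G1: deg(0)=5, deg(1)=5, deg(2)=3, deg(3)=4, deg(4)=4, deg(5)=1, deg(6)=7, deg(7)=3, deg(8)=4, deg(9)=4.
Sorted degree sequence of G1: [7, 5, 5, 4, 4, 4, 4, 3, 3, 1].
Degrees in G2: deg(0)=7, deg(1)=3, deg(2)=4, deg(3)=5, deg(4)=8, deg(5)=5, deg(6)=7, deg(7)=4, deg(8)=7, deg(9)=6.
Sorted degree sequence of G2: [8, 7, 7, 7, 6, 5, 5, 4, 4, 3].
The (sorted) degree sequence is an isomorphism invariant, so since G1 and G2 have different degree sequences they cannot be isomorphic.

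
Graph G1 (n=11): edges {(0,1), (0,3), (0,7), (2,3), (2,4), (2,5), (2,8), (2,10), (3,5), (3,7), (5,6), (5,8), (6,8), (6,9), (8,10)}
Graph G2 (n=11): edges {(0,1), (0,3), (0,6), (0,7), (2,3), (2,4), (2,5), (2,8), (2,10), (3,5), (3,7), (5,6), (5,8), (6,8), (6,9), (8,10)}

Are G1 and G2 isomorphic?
No, not isomorphic

The graphs are NOT isomorphic.

Counting edges: G1 has 15 edge(s); G2 has 16 edge(s).
Edge count is an isomorphism invariant (a bijection on vertices induces a bijection on edges), so differing edge counts rule out isomorphism.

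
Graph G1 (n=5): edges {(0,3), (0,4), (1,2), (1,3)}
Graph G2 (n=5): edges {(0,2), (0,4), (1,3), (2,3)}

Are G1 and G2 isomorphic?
Yes, isomorphic

The graphs are isomorphic.
One valid mapping φ: V(G1) → V(G2): 0→0, 1→3, 2→1, 3→2, 4→4

Verify φ preserves adjacency — for each edge of G1, its image is an edge of G2:
  (0,3) → (φ(0),φ(3)) = (0,2) ∈ E(G2) ✓
  (0,4) → (φ(0),φ(4)) = (0,4) ∈ E(G2) ✓
  (1,2) → (φ(1),φ(2)) = (1,3) ∈ E(G2) ✓
  (1,3) → (φ(1),φ(3)) = (2,3) ∈ E(G2) ✓
All 4 edges of G1 map to edges of G2, and |E(G1)| = |E(G2)| = 4, so φ is a bijection on edges as well as vertices. Hence G1 ≅ G2.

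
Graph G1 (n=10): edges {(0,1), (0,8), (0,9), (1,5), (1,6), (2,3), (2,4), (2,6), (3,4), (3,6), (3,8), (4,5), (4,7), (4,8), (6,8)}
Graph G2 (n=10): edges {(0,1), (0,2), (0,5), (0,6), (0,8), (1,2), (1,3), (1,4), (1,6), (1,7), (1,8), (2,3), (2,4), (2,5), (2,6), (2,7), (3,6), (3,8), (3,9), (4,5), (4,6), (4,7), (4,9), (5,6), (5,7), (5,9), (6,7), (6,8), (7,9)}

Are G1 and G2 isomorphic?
No, not isomorphic

The graphs are NOT isomorphic.

Degrees in G1: deg(0)=3, deg(1)=3, deg(2)=3, deg(3)=4, deg(4)=5, deg(5)=2, deg(6)=4, deg(7)=1, deg(8)=4, deg(9)=1.
Sorted degree sequence of G1: [5, 4, 4, 4, 3, 3, 3, 2, 1, 1].
Degrees in G2: deg(0)=5, deg(1)=7, deg(2)=7, deg(3)=5, deg(4)=6, deg(5)=6, deg(6)=8, deg(7)=6, deg(8)=4, deg(9)=4.
Sorted degree sequence of G2: [8, 7, 7, 6, 6, 6, 5, 5, 4, 4].
The (sorted) degree sequence is an isomorphism invariant, so since G1 and G2 have different degree sequences they cannot be isomorphic.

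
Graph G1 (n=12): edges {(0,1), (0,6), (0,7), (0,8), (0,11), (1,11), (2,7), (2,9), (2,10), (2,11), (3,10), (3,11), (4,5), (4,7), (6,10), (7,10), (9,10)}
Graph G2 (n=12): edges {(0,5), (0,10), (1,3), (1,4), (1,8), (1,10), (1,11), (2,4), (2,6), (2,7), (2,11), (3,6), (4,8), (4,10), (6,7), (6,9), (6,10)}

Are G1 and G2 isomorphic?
Yes, isomorphic

The graphs are isomorphic.
One valid mapping φ: V(G1) → V(G2): 0→6, 1→7, 2→4, 3→11, 4→0, 5→5, 6→3, 7→10, 8→9, 9→8, 10→1, 11→2

Verify φ preserves adjacency — for each edge of G1, its image is an edge of G2:
  (0,1) → (φ(0),φ(1)) = (6,7) ∈ E(G2) ✓
  (0,6) → (φ(0),φ(6)) = (3,6) ∈ E(G2) ✓
  (0,7) → (φ(0),φ(7)) = (6,10) ∈ E(G2) ✓
  (0,8) → (φ(0),φ(8)) = (6,9) ∈ E(G2) ✓
  (0,11) → (φ(0),φ(11)) = (2,6) ∈ E(G2) ✓
  (1,11) → (φ(1),φ(11)) = (2,7) ∈ E(G2) ✓
  (2,7) → (φ(2),φ(7)) = (4,10) ∈ E(G2) ✓
  (2,9) → (φ(2),φ(9)) = (4,8) ∈ E(G2) ✓
  (2,10) → (φ(2),φ(10)) = (1,4) ∈ E(G2) ✓
  (2,11) → (φ(2),φ(11)) = (2,4) ∈ E(G2) ✓
  (3,10) → (φ(3),φ(10)) = (1,11) ∈ E(G2) ✓
  (3,11) → (φ(3),φ(11)) = (2,11) ∈ E(G2) ✓
  (4,5) → (φ(4),φ(5)) = (0,5) ∈ E(G2) ✓
  (4,7) → (φ(4),φ(7)) = (0,10) ∈ E(G2) ✓
  (6,10) → (φ(6),φ(10)) = (1,3) ∈ E(G2) ✓
  (7,10) → (φ(7),φ(10)) = (1,10) ∈ E(G2) ✓
  (9,10) → (φ(9),φ(10)) = (1,8) ∈ E(G2) ✓
All 17 edges of G1 map to edges of G2, and |E(G1)| = |E(G2)| = 17, so φ is a bijection on edges as well as vertices. Hence G1 ≅ G2.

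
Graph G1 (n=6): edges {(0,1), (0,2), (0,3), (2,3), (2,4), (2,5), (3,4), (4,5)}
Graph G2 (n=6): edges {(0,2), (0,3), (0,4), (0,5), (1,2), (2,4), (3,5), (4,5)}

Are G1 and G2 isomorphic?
Yes, isomorphic

The graphs are isomorphic.
One valid mapping φ: V(G1) → V(G2): 0→2, 1→1, 2→0, 3→4, 4→5, 5→3

Verify φ preserves adjacency — for each edge of G1, its image is an edge of G2:
  (0,1) → (φ(0),φ(1)) = (1,2) ∈ E(G2) ✓
  (0,2) → (φ(0),φ(2)) = (0,2) ∈ E(G2) ✓
  (0,3) → (φ(0),φ(3)) = (2,4) ∈ E(G2) ✓
  (2,3) → (φ(2),φ(3)) = (0,4) ∈ E(G2) ✓
  (2,4) → (φ(2),φ(4)) = (0,5) ∈ E(G2) ✓
  (2,5) → (φ(2),φ(5)) = (0,3) ∈ E(G2) ✓
  (3,4) → (φ(3),φ(4)) = (4,5) ∈ E(G2) ✓
  (4,5) → (φ(4),φ(5)) = (3,5) ∈ E(G2) ✓
All 8 edges of G1 map to edges of G2, and |E(G1)| = |E(G2)| = 8, so φ is a bijection on edges as well as vertices. Hence G1 ≅ G2.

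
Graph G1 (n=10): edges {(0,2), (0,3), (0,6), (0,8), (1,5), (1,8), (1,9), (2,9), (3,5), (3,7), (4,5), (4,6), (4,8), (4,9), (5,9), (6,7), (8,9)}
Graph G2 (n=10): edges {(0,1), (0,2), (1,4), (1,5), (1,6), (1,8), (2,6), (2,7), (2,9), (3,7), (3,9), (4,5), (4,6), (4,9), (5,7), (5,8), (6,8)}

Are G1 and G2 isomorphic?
Yes, isomorphic

The graphs are isomorphic.
One valid mapping φ: V(G1) → V(G2): 0→2, 1→8, 2→0, 3→7, 4→4, 5→5, 6→9, 7→3, 8→6, 9→1

Verify φ preserves adjacency — for each edge of G1, its image is an edge of G2:
  (0,2) → (φ(0),φ(2)) = (0,2) ∈ E(G2) ✓
  (0,3) → (φ(0),φ(3)) = (2,7) ∈ E(G2) ✓
  (0,6) → (φ(0),φ(6)) = (2,9) ∈ E(G2) ✓
  (0,8) → (φ(0),φ(8)) = (2,6) ∈ E(G2) ✓
  (1,5) → (φ(1),φ(5)) = (5,8) ∈ E(G2) ✓
  (1,8) → (φ(1),φ(8)) = (6,8) ∈ E(G2) ✓
  (1,9) → (φ(1),φ(9)) = (1,8) ∈ E(G2) ✓
  (2,9) → (φ(2),φ(9)) = (0,1) ∈ E(G2) ✓
  (3,5) → (φ(3),φ(5)) = (5,7) ∈ E(G2) ✓
  (3,7) → (φ(3),φ(7)) = (3,7) ∈ E(G2) ✓
  (4,5) → (φ(4),φ(5)) = (4,5) ∈ E(G2) ✓
  (4,6) → (φ(4),φ(6)) = (4,9) ∈ E(G2) ✓
  (4,8) → (φ(4),φ(8)) = (4,6) ∈ E(G2) ✓
  (4,9) → (φ(4),φ(9)) = (1,4) ∈ E(G2) ✓
  (5,9) → (φ(5),φ(9)) = (1,5) ∈ E(G2) ✓
  (6,7) → (φ(6),φ(7)) = (3,9) ∈ E(G2) ✓
  (8,9) → (φ(8),φ(9)) = (1,6) ∈ E(G2) ✓
All 17 edges of G1 map to edges of G2, and |E(G1)| = |E(G2)| = 17, so φ is a bijection on edges as well as vertices. Hence G1 ≅ G2.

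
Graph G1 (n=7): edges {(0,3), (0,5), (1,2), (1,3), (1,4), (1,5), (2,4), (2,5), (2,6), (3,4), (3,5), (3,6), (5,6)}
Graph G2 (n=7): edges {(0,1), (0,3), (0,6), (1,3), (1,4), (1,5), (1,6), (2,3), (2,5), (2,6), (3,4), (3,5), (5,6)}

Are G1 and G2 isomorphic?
Yes, isomorphic

The graphs are isomorphic.
One valid mapping φ: V(G1) → V(G2): 0→4, 1→5, 2→6, 3→3, 4→2, 5→1, 6→0

Verify φ preserves adjacency — for each edge of G1, its image is an edge of G2:
  (0,3) → (φ(0),φ(3)) = (3,4) ∈ E(G2) ✓
  (0,5) → (φ(0),φ(5)) = (1,4) ∈ E(G2) ✓
  (1,2) → (φ(1),φ(2)) = (5,6) ∈ E(G2) ✓
  (1,3) → (φ(1),φ(3)) = (3,5) ∈ E(G2) ✓
  (1,4) → (φ(1),φ(4)) = (2,5) ∈ E(G2) ✓
  (1,5) → (φ(1),φ(5)) = (1,5) ∈ E(G2) ✓
  (2,4) → (φ(2),φ(4)) = (2,6) ∈ E(G2) ✓
  (2,5) → (φ(2),φ(5)) = (1,6) ∈ E(G2) ✓
  (2,6) → (φ(2),φ(6)) = (0,6) ∈ E(G2) ✓
  (3,4) → (φ(3),φ(4)) = (2,3) ∈ E(G2) ✓
  (3,5) → (φ(3),φ(5)) = (1,3) ∈ E(G2) ✓
  (3,6) → (φ(3),φ(6)) = (0,3) ∈ E(G2) ✓
  (5,6) → (φ(5),φ(6)) = (0,1) ∈ E(G2) ✓
All 13 edges of G1 map to edges of G2, and |E(G1)| = |E(G2)| = 13, so φ is a bijection on edges as well as vertices. Hence G1 ≅ G2.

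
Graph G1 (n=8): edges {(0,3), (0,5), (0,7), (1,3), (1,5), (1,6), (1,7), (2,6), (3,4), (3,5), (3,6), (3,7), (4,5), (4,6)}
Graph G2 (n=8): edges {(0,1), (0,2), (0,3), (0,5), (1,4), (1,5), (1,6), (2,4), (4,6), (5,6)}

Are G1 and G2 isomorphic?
No, not isomorphic

The graphs are NOT isomorphic.

Degrees in G1: deg(0)=3, deg(1)=4, deg(2)=1, deg(3)=6, deg(4)=3, deg(5)=4, deg(6)=4, deg(7)=3.
Sorted degree sequence of G1: [6, 4, 4, 4, 3, 3, 3, 1].
Degrees in G2: deg(0)=4, deg(1)=4, deg(2)=2, deg(3)=1, deg(4)=3, deg(5)=3, deg(6)=3, deg(7)=0.
Sorted degree sequence of G2: [4, 4, 3, 3, 3, 2, 1, 0].
The (sorted) degree sequence is an isomorphism invariant, so since G1 and G2 have different degree sequences they cannot be isomorphic.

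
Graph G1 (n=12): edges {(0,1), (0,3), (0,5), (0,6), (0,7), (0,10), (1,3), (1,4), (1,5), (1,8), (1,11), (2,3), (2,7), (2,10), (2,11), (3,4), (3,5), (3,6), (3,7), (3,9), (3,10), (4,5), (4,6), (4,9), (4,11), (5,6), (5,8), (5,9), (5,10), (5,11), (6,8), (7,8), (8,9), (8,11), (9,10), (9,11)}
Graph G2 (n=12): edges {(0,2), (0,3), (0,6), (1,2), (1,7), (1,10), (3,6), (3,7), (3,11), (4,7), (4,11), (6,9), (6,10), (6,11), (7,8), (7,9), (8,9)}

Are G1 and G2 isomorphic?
No, not isomorphic

The graphs are NOT isomorphic.

Connected components of G1: 1 component(s) with vertex sets [[0, 1, 2, 3, 4, 5, 6, 7, 8, 9, 10, 11]], sizes [12].
Connected components of G2: 2 component(s) with vertex sets [[5], [0, 1, 2, 3, 4, 6, 7, 8, 9, 10, 11]], sizes [1, 11].
The number of connected components (and the multiset of component sizes) is an isomorphism invariant — an isomorphism maps each component of G1 bijectively onto a component of G2. Since G1 has 1 component(s) and G2 has 2, they cannot be isomorphic.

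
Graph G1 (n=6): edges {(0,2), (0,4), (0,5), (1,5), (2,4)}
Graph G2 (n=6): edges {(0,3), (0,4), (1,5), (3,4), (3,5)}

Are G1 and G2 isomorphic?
Yes, isomorphic

The graphs are isomorphic.
One valid mapping φ: V(G1) → V(G2): 0→3, 1→1, 2→0, 3→2, 4→4, 5→5

Verify φ preserves adjacency — for each edge of G1, its image is an edge of G2:
  (0,2) → (φ(0),φ(2)) = (0,3) ∈ E(G2) ✓
  (0,4) → (φ(0),φ(4)) = (3,4) ∈ E(G2) ✓
  (0,5) → (φ(0),φ(5)) = (3,5) ∈ E(G2) ✓
  (1,5) → (φ(1),φ(5)) = (1,5) ∈ E(G2) ✓
  (2,4) → (φ(2),φ(4)) = (0,4) ∈ E(G2) ✓
All 5 edges of G1 map to edges of G2, and |E(G1)| = |E(G2)| = 5, so φ is a bijection on edges as well as vertices. Hence G1 ≅ G2.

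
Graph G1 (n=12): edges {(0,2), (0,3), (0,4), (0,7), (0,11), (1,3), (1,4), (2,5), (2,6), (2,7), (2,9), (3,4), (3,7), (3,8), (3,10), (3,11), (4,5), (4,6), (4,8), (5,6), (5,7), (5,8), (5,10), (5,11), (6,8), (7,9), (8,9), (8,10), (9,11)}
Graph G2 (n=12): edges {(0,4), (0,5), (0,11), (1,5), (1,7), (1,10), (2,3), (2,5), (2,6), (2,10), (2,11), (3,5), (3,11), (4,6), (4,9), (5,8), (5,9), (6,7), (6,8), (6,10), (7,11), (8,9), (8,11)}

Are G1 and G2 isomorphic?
No, not isomorphic

The graphs are NOT isomorphic.

Counting triangles (3-cliques): G1 has 15, G2 has 4.
Triangle count is an isomorphism invariant, so differing triangle counts rule out isomorphism.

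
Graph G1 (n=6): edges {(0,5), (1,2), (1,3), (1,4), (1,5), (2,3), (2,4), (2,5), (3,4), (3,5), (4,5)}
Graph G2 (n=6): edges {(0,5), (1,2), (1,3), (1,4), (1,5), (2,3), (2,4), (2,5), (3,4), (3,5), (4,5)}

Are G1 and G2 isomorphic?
Yes, isomorphic

The graphs are isomorphic.
One valid mapping φ: V(G1) → V(G2): 0→0, 1→4, 2→2, 3→3, 4→1, 5→5

Verify φ preserves adjacency — for each edge of G1, its image is an edge of G2:
  (0,5) → (φ(0),φ(5)) = (0,5) ∈ E(G2) ✓
  (1,2) → (φ(1),φ(2)) = (2,4) ∈ E(G2) ✓
  (1,3) → (φ(1),φ(3)) = (3,4) ∈ E(G2) ✓
  (1,4) → (φ(1),φ(4)) = (1,4) ∈ E(G2) ✓
  (1,5) → (φ(1),φ(5)) = (4,5) ∈ E(G2) ✓
  (2,3) → (φ(2),φ(3)) = (2,3) ∈ E(G2) ✓
  (2,4) → (φ(2),φ(4)) = (1,2) ∈ E(G2) ✓
  (2,5) → (φ(2),φ(5)) = (2,5) ∈ E(G2) ✓
  (3,4) → (φ(3),φ(4)) = (1,3) ∈ E(G2) ✓
  (3,5) → (φ(3),φ(5)) = (3,5) ∈ E(G2) ✓
  (4,5) → (φ(4),φ(5)) = (1,5) ∈ E(G2) ✓
All 11 edges of G1 map to edges of G2, and |E(G1)| = |E(G2)| = 11, so φ is a bijection on edges as well as vertices. Hence G1 ≅ G2.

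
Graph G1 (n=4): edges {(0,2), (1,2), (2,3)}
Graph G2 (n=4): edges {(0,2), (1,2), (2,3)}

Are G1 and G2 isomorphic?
Yes, isomorphic

The graphs are isomorphic.
One valid mapping φ: V(G1) → V(G2): 0→1, 1→0, 2→2, 3→3

Verify φ preserves adjacency — for each edge of G1, its image is an edge of G2:
  (0,2) → (φ(0),φ(2)) = (1,2) ∈ E(G2) ✓
  (1,2) → (φ(1),φ(2)) = (0,2) ∈ E(G2) ✓
  (2,3) → (φ(2),φ(3)) = (2,3) ∈ E(G2) ✓
All 3 edges of G1 map to edges of G2, and |E(G1)| = |E(G2)| = 3, so φ is a bijection on edges as well as vertices. Hence G1 ≅ G2.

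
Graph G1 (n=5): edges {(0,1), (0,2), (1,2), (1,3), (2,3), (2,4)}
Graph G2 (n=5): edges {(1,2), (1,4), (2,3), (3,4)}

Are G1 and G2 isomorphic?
No, not isomorphic

The graphs are NOT isomorphic.

Connected components of G1: 1 component(s) with vertex sets [[0, 1, 2, 3, 4]], sizes [5].
Connected components of G2: 2 component(s) with vertex sets [[0], [1, 2, 3, 4]], sizes [1, 4].
The number of connected components (and the multiset of component sizes) is an isomorphism invariant — an isomorphism maps each component of G1 bijectively onto a component of G2. Since G1 has 1 component(s) and G2 has 2, they cannot be isomorphic.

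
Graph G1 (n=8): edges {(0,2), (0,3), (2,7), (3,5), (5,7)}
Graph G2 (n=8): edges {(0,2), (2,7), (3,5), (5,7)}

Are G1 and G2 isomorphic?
No, not isomorphic

The graphs are NOT isomorphic.

Counting edges: G1 has 5 edge(s); G2 has 4 edge(s).
Edge count is an isomorphism invariant (a bijection on vertices induces a bijection on edges), so differing edge counts rule out isomorphism.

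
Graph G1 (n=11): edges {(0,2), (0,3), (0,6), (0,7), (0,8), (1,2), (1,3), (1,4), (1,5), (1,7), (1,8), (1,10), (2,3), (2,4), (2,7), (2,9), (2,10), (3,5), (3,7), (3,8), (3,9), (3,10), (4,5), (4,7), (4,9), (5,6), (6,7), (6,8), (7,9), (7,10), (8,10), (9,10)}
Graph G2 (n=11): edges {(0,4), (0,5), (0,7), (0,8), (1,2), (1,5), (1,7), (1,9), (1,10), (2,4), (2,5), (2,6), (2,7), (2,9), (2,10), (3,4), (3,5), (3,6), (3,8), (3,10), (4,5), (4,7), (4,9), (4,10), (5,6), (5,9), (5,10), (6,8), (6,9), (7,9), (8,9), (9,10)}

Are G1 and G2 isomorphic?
Yes, isomorphic

The graphs are isomorphic.
One valid mapping φ: V(G1) → V(G2): 0→6, 1→4, 2→2, 3→5, 4→7, 5→0, 6→8, 7→9, 8→3, 9→1, 10→10

Verify φ preserves adjacency — for each edge of G1, its image is an edge of G2:
  (0,2) → (φ(0),φ(2)) = (2,6) ∈ E(G2) ✓
  (0,3) → (φ(0),φ(3)) = (5,6) ∈ E(G2) ✓
  (0,6) → (φ(0),φ(6)) = (6,8) ∈ E(G2) ✓
  (0,7) → (φ(0),φ(7)) = (6,9) ∈ E(G2) ✓
  (0,8) → (φ(0),φ(8)) = (3,6) ∈ E(G2) ✓
  (1,2) → (φ(1),φ(2)) = (2,4) ∈ E(G2) ✓
  (1,3) → (φ(1),φ(3)) = (4,5) ∈ E(G2) ✓
  (1,4) → (φ(1),φ(4)) = (4,7) ∈ E(G2) ✓
  (1,5) → (φ(1),φ(5)) = (0,4) ∈ E(G2) ✓
  (1,7) → (φ(1),φ(7)) = (4,9) ∈ E(G2) ✓
  (1,8) → (φ(1),φ(8)) = (3,4) ∈ E(G2) ✓
  (1,10) → (φ(1),φ(10)) = (4,10) ∈ E(G2) ✓
  (2,3) → (φ(2),φ(3)) = (2,5) ∈ E(G2) ✓
  (2,4) → (φ(2),φ(4)) = (2,7) ∈ E(G2) ✓
  (2,7) → (φ(2),φ(7)) = (2,9) ∈ E(G2) ✓
  (2,9) → (φ(2),φ(9)) = (1,2) ∈ E(G2) ✓
  (2,10) → (φ(2),φ(10)) = (2,10) ∈ E(G2) ✓
  (3,5) → (φ(3),φ(5)) = (0,5) ∈ E(G2) ✓
  (3,7) → (φ(3),φ(7)) = (5,9) ∈ E(G2) ✓
  (3,8) → (φ(3),φ(8)) = (3,5) ∈ E(G2) ✓
  (3,9) → (φ(3),φ(9)) = (1,5) ∈ E(G2) ✓
  (3,10) → (φ(3),φ(10)) = (5,10) ∈ E(G2) ✓
  (4,5) → (φ(4),φ(5)) = (0,7) ∈ E(G2) ✓
  (4,7) → (φ(4),φ(7)) = (7,9) ∈ E(G2) ✓
  (4,9) → (φ(4),φ(9)) = (1,7) ∈ E(G2) ✓
  (5,6) → (φ(5),φ(6)) = (0,8) ∈ E(G2) ✓
  (6,7) → (φ(6),φ(7)) = (8,9) ∈ E(G2) ✓
  (6,8) → (φ(6),φ(8)) = (3,8) ∈ E(G2) ✓
  (7,9) → (φ(7),φ(9)) = (1,9) ∈ E(G2) ✓
  (7,10) → (φ(7),φ(10)) = (9,10) ∈ E(G2) ✓
  (8,10) → (φ(8),φ(10)) = (3,10) ∈ E(G2) ✓
  (9,10) → (φ(9),φ(10)) = (1,10) ∈ E(G2) ✓
All 32 edges of G1 map to edges of G2, and |E(G1)| = |E(G2)| = 32, so φ is a bijection on edges as well as vertices. Hence G1 ≅ G2.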